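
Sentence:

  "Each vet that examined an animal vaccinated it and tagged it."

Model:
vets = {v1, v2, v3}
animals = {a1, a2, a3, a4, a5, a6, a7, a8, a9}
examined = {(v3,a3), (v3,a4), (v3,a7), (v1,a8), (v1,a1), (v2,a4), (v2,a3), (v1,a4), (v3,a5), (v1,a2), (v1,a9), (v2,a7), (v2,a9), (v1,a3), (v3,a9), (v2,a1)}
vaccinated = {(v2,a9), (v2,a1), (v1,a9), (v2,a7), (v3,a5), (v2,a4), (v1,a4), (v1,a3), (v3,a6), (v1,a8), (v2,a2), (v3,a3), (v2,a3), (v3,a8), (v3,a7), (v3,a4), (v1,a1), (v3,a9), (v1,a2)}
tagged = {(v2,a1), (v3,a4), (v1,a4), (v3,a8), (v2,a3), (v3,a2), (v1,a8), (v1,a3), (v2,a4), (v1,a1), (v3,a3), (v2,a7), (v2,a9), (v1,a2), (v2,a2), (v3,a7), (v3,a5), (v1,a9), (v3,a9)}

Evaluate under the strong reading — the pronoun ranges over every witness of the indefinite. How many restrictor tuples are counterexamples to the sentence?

0

"it" takes "an animal" as antecedent — a donkey pronoun bound across the clause boundary.
Strong reading: for every (v,a) with examined(v,a), vaccinated(v,a) ∧ tagged(v,a).
Restrictor pairs: (v1,a1) ✓  (v1,a2) ✓  (v1,a3) ✓  (v1,a4) ✓  (v1,a8) ✓  (v1,a9) ✓  (v2,a1) ✓  (v2,a3) ✓  (v2,a4) ✓  (v2,a7) ✓  (v2,a9) ✓  (v3,a3) ✓  (v3,a4) ✓  (v3,a5) ✓  (v3,a7) ✓  (v3,a9) ✓
Counterexamples (restrictor pairs failing the scope): 0.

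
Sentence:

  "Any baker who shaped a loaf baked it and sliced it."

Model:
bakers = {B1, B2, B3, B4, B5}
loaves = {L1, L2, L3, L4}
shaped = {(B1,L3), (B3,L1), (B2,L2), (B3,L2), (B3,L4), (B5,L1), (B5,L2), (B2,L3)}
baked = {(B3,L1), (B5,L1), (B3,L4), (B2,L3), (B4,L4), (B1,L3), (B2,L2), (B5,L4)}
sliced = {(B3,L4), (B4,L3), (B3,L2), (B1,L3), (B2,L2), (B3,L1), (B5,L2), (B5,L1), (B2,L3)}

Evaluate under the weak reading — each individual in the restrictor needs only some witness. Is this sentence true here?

True

"it" takes "a loaf" as antecedent — a donkey pronoun bound across the clause boundary.
Weak reading: every baker b with some shaped-loaf has at least one shaped-loaf l such that baked(b,l) ∧ sliced(b,l).
Per baker: B1:✓  B2:✓  B3:✓  B5:✓
Every baker in the restrictor has a witness.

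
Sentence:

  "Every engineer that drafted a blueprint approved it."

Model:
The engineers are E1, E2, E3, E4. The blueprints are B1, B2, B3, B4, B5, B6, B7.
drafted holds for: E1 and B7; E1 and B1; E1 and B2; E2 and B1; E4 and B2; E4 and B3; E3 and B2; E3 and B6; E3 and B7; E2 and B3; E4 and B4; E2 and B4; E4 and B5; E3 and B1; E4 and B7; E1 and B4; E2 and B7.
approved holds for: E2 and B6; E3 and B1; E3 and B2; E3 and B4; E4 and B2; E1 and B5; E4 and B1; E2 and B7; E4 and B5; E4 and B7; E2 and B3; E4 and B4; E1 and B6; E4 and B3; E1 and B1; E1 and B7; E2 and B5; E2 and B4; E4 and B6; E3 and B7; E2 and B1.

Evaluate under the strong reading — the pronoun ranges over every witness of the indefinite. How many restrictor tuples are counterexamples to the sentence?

3

"it" takes "a blueprint" as antecedent — a donkey pronoun bound across the clause boundary.
Strong reading: for every (e,b) with drafted(e,b), approved(e,b).
Restrictor pairs: (E1,B1) ✓  (E1,B2) ✗  (E1,B4) ✗  (E1,B7) ✓  (E2,B1) ✓  (E2,B3) ✓  (E2,B4) ✓  (E2,B7) ✓  (E3,B1) ✓  (E3,B2) ✓  (E3,B6) ✗  (E3,B7) ✓  (E4,B2) ✓  (E4,B3) ✓  (E4,B4) ✓  (E4,B5) ✓  (E4,B7) ✓
Counterexamples (restrictor pairs failing the scope): 3.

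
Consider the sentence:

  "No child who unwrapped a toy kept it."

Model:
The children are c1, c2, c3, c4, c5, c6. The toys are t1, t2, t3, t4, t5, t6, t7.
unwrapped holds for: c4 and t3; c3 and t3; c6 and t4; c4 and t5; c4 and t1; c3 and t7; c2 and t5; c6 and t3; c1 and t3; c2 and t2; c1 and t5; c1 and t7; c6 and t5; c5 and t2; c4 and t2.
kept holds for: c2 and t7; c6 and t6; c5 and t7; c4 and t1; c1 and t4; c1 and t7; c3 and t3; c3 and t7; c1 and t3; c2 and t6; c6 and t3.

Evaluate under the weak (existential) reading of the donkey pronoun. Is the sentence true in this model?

"it" takes "a toy" as antecedent — a donkey pronoun bound across the clause boundary.
Truth condition: for no (c,t) with unwrapped(c,t) does kept(c,t) hold.
Restrictor pairs — does the scope hold? (c1,t3):holds  (c1,t5):fails  (c1,t7):holds  (c2,t2):fails  (c2,t5):fails  (c3,t3):holds  (c3,t7):holds  (c4,t1):holds  (c4,t2):fails  (c4,t3):fails  (c4,t5):fails  (c5,t2):fails  (c6,t3):holds  (c6,t4):fails  (c6,t5):fails
Scope holds for 6 pair(s), so the sentence is false.

False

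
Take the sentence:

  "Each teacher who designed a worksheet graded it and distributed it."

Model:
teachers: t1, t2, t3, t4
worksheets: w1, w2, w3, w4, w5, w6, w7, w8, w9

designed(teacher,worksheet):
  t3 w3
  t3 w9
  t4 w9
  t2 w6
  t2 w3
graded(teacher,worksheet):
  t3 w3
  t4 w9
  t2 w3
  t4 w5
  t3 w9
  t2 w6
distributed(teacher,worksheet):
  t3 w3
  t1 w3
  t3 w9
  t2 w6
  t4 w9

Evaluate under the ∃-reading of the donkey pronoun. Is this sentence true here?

"it" takes "a worksheet" as antecedent — a donkey pronoun bound across the clause boundary.
Weak reading: every teacher t with some designed-worksheet has at least one designed-worksheet w such that graded(t,w) ∧ distributed(t,w).
Per teacher: t2:✓  t3:✓  t4:✓
Every teacher in the restrictor has a witness.

True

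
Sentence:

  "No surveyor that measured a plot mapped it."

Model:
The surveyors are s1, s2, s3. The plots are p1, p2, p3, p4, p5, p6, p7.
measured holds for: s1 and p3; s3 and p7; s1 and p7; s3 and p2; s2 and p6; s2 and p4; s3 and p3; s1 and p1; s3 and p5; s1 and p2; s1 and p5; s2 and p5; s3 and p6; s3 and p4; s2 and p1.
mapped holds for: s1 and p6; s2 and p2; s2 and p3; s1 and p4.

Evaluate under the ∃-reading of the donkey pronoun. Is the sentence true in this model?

True

"it" takes "a plot" as antecedent — a donkey pronoun bound across the clause boundary.
Truth condition: for no (s,p) with measured(s,p) does mapped(s,p) hold.
Restrictor pairs — does the scope hold? (s1,p1):fails  (s1,p2):fails  (s1,p3):fails  (s1,p5):fails  (s1,p7):fails  (s2,p1):fails  (s2,p4):fails  (s2,p5):fails  (s2,p6):fails  (s3,p2):fails  (s3,p3):fails  (s3,p4):fails  (s3,p5):fails  (s3,p6):fails  (s3,p7):fails
Scope holds for no restrictor pair, so the sentence is true.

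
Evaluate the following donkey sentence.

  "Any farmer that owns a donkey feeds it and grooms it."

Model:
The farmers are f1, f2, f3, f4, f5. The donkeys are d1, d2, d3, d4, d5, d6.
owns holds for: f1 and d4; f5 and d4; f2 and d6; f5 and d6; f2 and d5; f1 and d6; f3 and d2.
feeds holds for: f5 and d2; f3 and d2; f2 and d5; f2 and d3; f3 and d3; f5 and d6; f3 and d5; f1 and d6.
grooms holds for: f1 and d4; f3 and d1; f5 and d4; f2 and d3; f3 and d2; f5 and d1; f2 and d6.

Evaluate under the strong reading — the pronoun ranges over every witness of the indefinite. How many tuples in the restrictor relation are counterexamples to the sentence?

6

"it" takes "a donkey" as antecedent — a donkey pronoun bound across the clause boundary.
Strong reading: for every (f,d) with owns(f,d), feeds(f,d) ∧ grooms(f,d).
Restrictor pairs: (f1,d4) ✗  (f1,d6) ✗  (f2,d5) ✗  (f2,d6) ✗  (f3,d2) ✓  (f5,d4) ✗  (f5,d6) ✗
Counterexamples (restrictor pairs failing the scope): 6.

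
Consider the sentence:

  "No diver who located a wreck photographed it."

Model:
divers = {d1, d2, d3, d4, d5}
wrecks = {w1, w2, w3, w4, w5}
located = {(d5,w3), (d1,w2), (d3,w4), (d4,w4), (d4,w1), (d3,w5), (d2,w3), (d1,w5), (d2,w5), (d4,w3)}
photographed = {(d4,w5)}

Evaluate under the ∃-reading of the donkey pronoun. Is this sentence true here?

"it" takes "a wreck" as antecedent — a donkey pronoun bound across the clause boundary.
Truth condition: for no (d,w) with located(d,w) does photographed(d,w) hold.
Restrictor pairs — does the scope hold? (d1,w2):fails  (d1,w5):fails  (d2,w3):fails  (d2,w5):fails  (d3,w4):fails  (d3,w5):fails  (d4,w1):fails  (d4,w3):fails  (d4,w4):fails  (d5,w3):fails
Scope holds for no restrictor pair, so the sentence is true.

True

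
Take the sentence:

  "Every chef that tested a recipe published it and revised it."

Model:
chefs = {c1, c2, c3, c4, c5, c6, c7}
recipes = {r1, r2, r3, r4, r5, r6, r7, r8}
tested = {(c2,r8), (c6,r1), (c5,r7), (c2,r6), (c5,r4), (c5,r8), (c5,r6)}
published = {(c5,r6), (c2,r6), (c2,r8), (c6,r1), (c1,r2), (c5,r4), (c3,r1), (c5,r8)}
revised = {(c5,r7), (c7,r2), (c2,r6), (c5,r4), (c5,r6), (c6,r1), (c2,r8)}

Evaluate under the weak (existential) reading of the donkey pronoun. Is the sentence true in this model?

True

"it" takes "a recipe" as antecedent — a donkey pronoun bound across the clause boundary.
Weak reading: every chef c with some tested-recipe has at least one tested-recipe r such that published(c,r) ∧ revised(c,r).
Per chef: c2:✓  c5:✓  c6:✓
Every chef in the restrictor has a witness.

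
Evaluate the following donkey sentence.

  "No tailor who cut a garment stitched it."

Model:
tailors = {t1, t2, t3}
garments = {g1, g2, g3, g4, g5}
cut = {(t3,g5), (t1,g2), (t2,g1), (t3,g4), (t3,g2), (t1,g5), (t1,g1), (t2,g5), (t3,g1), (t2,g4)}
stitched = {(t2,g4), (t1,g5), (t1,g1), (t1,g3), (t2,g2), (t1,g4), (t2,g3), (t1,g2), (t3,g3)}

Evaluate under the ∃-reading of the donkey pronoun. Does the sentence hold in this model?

False

"it" takes "a garment" as antecedent — a donkey pronoun bound across the clause boundary.
Truth condition: for no (t,g) with cut(t,g) does stitched(t,g) hold.
Restrictor pairs — does the scope hold? (t1,g1):holds  (t1,g2):holds  (t1,g5):holds  (t2,g1):fails  (t2,g4):holds  (t2,g5):fails  (t3,g1):fails  (t3,g2):fails  (t3,g4):fails  (t3,g5):fails
Scope holds for 4 pair(s), so the sentence is false.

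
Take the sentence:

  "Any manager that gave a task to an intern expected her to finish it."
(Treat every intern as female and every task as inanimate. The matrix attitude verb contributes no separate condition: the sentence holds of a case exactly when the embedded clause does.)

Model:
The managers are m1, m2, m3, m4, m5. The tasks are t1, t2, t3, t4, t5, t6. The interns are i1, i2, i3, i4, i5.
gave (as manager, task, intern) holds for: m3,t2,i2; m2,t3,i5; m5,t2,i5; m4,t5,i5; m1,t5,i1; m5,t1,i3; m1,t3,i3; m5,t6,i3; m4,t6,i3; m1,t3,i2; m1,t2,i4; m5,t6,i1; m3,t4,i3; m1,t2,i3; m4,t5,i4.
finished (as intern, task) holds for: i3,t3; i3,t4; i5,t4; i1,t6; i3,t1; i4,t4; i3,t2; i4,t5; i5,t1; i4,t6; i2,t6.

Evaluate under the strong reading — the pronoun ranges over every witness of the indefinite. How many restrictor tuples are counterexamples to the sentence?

"her" takes "an intern" as antecedent and "it" takes "a task"; both are donkey pronouns co-varying with the restrictor.
Strong reading: for every (m,t,i) with gave(m,t,i), finished(i,t).
Restrictor triples: (m1,t2,i3)→finished(i3,t2) ✓  (m1,t2,i4)→finished(i4,t2) ✗  (m1,t3,i2)→finished(i2,t3) ✗  (m1,t3,i3)→finished(i3,t3) ✓  (m1,t5,i1)→finished(i1,t5) ✗  (m2,t3,i5)→finished(i5,t3) ✗  (m3,t2,i2)→finished(i2,t2) ✗  (m3,t4,i3)→finished(i3,t4) ✓  (m4,t5,i4)→finished(i4,t5) ✓  (m4,t5,i5)→finished(i5,t5) ✗  (m4,t6,i3)→finished(i3,t6) ✗  (m5,t1,i3)→finished(i3,t1) ✓  (m5,t2,i5)→finished(i5,t2) ✗  (m5,t6,i1)→finished(i1,t6) ✓  (m5,t6,i3)→finished(i3,t6) ✗
Counterexamples (restrictor triples failing the scope): 9.

9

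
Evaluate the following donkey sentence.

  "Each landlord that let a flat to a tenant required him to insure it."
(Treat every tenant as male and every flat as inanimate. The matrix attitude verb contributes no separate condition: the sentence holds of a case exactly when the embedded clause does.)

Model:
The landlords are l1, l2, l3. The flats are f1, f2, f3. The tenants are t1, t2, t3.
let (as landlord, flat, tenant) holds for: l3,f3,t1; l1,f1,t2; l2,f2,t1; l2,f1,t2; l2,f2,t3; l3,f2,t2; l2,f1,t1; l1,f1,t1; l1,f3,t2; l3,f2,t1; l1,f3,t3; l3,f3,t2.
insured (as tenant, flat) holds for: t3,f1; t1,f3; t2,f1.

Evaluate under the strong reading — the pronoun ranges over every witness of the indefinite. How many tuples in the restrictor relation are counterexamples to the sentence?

"him" takes "a tenant" as antecedent and "it" takes "a flat"; both are donkey pronouns co-varying with the restrictor.
Strong reading: for every (l,f,t) with let(l,f,t), insured(t,f).
Restrictor triples: (l1,f1,t1)→insured(t1,f1) ✗  (l1,f1,t2)→insured(t2,f1) ✓  (l1,f3,t2)→insured(t2,f3) ✗  (l1,f3,t3)→insured(t3,f3) ✗  (l2,f1,t1)→insured(t1,f1) ✗  (l2,f1,t2)→insured(t2,f1) ✓  (l2,f2,t1)→insured(t1,f2) ✗  (l2,f2,t3)→insured(t3,f2) ✗  (l3,f2,t1)→insured(t1,f2) ✗  (l3,f2,t2)→insured(t2,f2) ✗  (l3,f3,t1)→insured(t1,f3) ✓  (l3,f3,t2)→insured(t2,f3) ✗
Counterexamples (restrictor triples failing the scope): 9.

9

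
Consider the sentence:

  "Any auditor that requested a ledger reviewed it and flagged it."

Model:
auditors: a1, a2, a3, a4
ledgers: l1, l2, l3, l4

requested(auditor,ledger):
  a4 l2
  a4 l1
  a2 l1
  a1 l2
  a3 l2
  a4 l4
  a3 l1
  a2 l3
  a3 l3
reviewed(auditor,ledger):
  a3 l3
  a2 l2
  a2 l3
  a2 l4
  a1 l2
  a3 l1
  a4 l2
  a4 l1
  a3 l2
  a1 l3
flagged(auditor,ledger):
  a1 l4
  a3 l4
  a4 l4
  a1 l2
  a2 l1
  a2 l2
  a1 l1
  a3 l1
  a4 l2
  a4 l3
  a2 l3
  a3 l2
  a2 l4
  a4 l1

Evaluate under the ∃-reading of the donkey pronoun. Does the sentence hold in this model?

True

"it" takes "a ledger" as antecedent — a donkey pronoun bound across the clause boundary.
Weak reading: every auditor a with some requested-ledger has at least one requested-ledger l such that reviewed(a,l) ∧ flagged(a,l).
Per auditor: a1:✓  a2:✓  a3:✓  a4:✓
Every auditor in the restrictor has a witness.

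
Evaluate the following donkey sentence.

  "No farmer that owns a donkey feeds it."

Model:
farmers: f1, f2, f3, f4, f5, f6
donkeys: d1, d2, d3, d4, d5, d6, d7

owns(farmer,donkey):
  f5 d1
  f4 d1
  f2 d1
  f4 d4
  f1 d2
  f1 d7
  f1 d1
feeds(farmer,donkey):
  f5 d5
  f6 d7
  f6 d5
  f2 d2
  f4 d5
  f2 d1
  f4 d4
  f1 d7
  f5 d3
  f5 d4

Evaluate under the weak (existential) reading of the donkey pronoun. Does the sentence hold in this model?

"it" takes "a donkey" as antecedent — a donkey pronoun bound across the clause boundary.
Truth condition: for no (f,d) with owns(f,d) does feeds(f,d) hold.
Restrictor pairs — does the scope hold? (f1,d1):fails  (f1,d2):fails  (f1,d7):holds  (f2,d1):holds  (f4,d1):fails  (f4,d4):holds  (f5,d1):fails
Scope holds for 3 pair(s), so the sentence is false.

False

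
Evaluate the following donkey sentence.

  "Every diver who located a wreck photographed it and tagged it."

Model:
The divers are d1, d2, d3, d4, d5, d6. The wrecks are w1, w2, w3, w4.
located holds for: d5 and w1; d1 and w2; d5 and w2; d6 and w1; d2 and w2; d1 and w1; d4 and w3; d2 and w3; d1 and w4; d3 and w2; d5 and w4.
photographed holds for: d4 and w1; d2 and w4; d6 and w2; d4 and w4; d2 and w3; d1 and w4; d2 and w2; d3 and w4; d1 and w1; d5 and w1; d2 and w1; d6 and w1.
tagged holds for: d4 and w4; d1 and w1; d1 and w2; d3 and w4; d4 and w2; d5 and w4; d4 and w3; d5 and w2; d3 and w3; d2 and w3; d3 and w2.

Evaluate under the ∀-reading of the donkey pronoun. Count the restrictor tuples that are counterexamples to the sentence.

"it" takes "a wreck" as antecedent — a donkey pronoun bound across the clause boundary.
Strong reading: for every (d,w) with located(d,w), photographed(d,w) ∧ tagged(d,w).
Restrictor pairs: (d1,w1) ✓  (d1,w2) ✗  (d1,w4) ✗  (d2,w2) ✗  (d2,w3) ✓  (d3,w2) ✗  (d4,w3) ✗  (d5,w1) ✗  (d5,w2) ✗  (d5,w4) ✗  (d6,w1) ✗
Counterexamples (restrictor pairs failing the scope): 9.

9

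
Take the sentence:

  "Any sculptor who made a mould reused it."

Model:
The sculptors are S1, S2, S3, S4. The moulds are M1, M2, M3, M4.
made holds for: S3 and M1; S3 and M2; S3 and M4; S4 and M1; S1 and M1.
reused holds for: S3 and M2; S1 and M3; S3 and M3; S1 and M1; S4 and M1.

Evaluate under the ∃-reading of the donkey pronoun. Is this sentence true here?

True

"it" takes "a mould" as antecedent — a donkey pronoun bound across the clause boundary.
Weak reading: every sculptor s with some made-mould has at least one made-mould m such that reused(s,m).
Per sculptor: S1:✓  S3:✓  S4:✓
Every sculptor in the restrictor has a witness.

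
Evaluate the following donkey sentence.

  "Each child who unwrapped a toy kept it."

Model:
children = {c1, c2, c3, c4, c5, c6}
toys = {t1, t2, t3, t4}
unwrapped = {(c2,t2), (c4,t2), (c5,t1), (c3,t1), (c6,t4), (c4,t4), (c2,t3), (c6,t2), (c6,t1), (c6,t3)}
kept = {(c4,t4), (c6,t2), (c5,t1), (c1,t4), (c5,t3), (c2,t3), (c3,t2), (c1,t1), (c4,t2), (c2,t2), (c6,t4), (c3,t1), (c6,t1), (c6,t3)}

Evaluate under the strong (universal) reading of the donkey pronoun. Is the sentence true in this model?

True

"it" takes "a toy" as antecedent — a donkey pronoun bound across the clause boundary.
Strong reading: for every (c,t) with unwrapped(c,t), kept(c,t).
Restrictor pairs: (c2,t2) ✓  (c2,t3) ✓  (c3,t1) ✓  (c4,t2) ✓  (c4,t4) ✓  (c5,t1) ✓  (c6,t1) ✓  (c6,t2) ✓  (c6,t3) ✓  (c6,t4) ✓
Every restrictor pair satisfies the scope.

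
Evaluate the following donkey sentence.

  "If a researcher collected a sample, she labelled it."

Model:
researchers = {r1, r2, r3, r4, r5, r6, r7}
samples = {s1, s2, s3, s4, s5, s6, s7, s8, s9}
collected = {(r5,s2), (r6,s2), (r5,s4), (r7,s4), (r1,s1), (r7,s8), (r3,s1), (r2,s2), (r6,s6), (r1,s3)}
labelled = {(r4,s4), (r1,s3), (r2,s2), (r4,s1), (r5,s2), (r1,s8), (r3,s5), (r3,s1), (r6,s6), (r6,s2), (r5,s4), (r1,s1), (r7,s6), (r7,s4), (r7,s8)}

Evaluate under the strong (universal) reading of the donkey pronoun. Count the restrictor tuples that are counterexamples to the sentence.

"it" takes "a sample" as antecedent — a donkey pronoun bound across the clause boundary.
Strong reading: for every (r,s) with collected(r,s), labelled(r,s).
Restrictor pairs: (r1,s1) ✓  (r1,s3) ✓  (r2,s2) ✓  (r3,s1) ✓  (r5,s2) ✓  (r5,s4) ✓  (r6,s2) ✓  (r6,s6) ✓  (r7,s4) ✓  (r7,s8) ✓
Counterexamples (restrictor pairs failing the scope): 0.

0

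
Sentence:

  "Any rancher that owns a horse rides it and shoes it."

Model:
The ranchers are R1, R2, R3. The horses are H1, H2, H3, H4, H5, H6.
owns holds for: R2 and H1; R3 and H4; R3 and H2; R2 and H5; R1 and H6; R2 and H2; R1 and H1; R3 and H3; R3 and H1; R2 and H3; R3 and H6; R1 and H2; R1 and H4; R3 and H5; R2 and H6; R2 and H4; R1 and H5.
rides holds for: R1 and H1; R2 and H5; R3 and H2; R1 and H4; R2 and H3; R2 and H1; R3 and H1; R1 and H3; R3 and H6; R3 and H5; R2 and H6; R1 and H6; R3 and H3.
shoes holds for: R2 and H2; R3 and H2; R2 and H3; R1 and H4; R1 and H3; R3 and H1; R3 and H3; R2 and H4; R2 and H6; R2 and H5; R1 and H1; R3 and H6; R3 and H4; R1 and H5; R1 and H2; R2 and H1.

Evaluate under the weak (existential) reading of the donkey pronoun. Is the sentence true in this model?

"it" takes "a horse" as antecedent — a donkey pronoun bound across the clause boundary.
Weak reading: every rancher r with some owns-horse has at least one owns-horse h such that rides(r,h) ∧ shoes(r,h).
Per rancher: R1:✓  R2:✓  R3:✓
Every rancher in the restrictor has a witness.

True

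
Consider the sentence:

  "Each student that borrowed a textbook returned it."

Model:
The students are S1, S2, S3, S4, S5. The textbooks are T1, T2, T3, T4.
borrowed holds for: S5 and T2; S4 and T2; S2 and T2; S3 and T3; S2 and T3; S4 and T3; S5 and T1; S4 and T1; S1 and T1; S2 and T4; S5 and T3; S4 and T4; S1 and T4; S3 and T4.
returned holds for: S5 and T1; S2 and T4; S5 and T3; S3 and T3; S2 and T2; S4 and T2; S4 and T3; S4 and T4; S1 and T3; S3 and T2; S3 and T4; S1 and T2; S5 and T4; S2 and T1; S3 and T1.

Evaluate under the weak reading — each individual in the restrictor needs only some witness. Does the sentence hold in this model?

"it" takes "a textbook" as antecedent — a donkey pronoun bound across the clause boundary.
Weak reading: every student s with some borrowed-textbook has at least one borrowed-textbook t such that returned(s,t).
Per student: S1:✗  S2:✓  S3:✓  S4:✓  S5:✓
S1 has no witness among its borrowed-textbooks.

False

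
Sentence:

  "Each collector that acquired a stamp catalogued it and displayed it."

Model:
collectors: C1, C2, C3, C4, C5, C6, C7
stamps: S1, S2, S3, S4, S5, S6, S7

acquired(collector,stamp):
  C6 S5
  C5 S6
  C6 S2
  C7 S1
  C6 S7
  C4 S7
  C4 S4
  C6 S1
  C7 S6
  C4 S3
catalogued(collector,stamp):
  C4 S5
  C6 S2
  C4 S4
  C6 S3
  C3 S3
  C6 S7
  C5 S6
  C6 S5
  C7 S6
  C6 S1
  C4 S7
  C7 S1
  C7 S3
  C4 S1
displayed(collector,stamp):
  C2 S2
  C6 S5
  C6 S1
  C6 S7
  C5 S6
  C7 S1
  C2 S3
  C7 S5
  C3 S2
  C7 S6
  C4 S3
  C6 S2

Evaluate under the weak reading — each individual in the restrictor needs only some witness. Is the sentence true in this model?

False

"it" takes "a stamp" as antecedent — a donkey pronoun bound across the clause boundary.
Weak reading: every collector c with some acquired-stamp has at least one acquired-stamp s such that catalogued(c,s) ∧ displayed(c,s).
Per collector: C4:✗  C5:✓  C6:✓  C7:✓
C4 has no witness among its acquired-stamps.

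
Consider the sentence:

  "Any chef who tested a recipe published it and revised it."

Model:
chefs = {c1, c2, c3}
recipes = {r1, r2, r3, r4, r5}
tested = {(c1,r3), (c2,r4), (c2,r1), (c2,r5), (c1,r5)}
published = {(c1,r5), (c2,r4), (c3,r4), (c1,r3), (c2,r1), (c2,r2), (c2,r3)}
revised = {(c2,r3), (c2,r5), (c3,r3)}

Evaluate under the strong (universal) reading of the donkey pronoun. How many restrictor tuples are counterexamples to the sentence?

"it" takes "a recipe" as antecedent — a donkey pronoun bound across the clause boundary.
Strong reading: for every (c,r) with tested(c,r), published(c,r) ∧ revised(c,r).
Restrictor pairs: (c1,r3) ✗  (c1,r5) ✗  (c2,r1) ✗  (c2,r4) ✗  (c2,r5) ✗
Counterexamples (restrictor pairs failing the scope): 5.

5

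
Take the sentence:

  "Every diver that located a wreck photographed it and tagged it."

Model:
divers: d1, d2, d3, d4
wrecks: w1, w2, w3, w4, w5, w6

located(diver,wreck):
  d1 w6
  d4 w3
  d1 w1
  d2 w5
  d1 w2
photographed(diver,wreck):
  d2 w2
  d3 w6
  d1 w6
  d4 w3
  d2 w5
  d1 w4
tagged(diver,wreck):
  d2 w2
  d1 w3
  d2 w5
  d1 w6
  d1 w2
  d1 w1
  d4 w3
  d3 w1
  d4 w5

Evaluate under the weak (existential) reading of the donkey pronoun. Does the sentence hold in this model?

"it" takes "a wreck" as antecedent — a donkey pronoun bound across the clause boundary.
Weak reading: every diver d with some located-wreck has at least one located-wreck w such that photographed(d,w) ∧ tagged(d,w).
Per diver: d1:✓  d2:✓  d4:✓
Every diver in the restrictor has a witness.

True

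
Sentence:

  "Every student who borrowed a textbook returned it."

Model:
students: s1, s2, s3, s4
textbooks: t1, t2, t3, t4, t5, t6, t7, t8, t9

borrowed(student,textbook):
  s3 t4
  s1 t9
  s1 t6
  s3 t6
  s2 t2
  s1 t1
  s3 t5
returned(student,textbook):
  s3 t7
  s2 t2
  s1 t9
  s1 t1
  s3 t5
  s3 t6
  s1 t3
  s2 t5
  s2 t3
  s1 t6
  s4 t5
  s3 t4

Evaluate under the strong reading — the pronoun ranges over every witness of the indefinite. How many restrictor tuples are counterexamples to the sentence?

0

"it" takes "a textbook" as antecedent — a donkey pronoun bound across the clause boundary.
Strong reading: for every (s,t) with borrowed(s,t), returned(s,t).
Restrictor pairs: (s1,t1) ✓  (s1,t6) ✓  (s1,t9) ✓  (s2,t2) ✓  (s3,t4) ✓  (s3,t5) ✓  (s3,t6) ✓
Counterexamples (restrictor pairs failing the scope): 0.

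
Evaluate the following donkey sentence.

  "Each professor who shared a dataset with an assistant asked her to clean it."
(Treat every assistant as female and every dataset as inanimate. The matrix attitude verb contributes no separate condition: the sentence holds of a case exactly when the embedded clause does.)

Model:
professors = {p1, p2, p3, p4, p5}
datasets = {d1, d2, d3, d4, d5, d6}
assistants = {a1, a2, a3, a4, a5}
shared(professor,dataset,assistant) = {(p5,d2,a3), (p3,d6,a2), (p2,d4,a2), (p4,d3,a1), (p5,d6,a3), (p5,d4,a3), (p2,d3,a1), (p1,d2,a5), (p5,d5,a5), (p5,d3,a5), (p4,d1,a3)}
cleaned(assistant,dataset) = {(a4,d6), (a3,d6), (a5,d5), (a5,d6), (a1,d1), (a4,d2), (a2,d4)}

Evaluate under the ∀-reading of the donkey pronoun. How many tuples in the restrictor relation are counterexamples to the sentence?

"her" takes "an assistant" as antecedent and "it" takes "a dataset"; both are donkey pronouns co-varying with the restrictor.
Strong reading: for every (p,d,a) with shared(p,d,a), cleaned(a,d).
Restrictor triples: (p1,d2,a5)→cleaned(a5,d2) ✗  (p2,d3,a1)→cleaned(a1,d3) ✗  (p2,d4,a2)→cleaned(a2,d4) ✓  (p3,d6,a2)→cleaned(a2,d6) ✗  (p4,d1,a3)→cleaned(a3,d1) ✗  (p4,d3,a1)→cleaned(a1,d3) ✗  (p5,d2,a3)→cleaned(a3,d2) ✗  (p5,d3,a5)→cleaned(a5,d3) ✗  (p5,d4,a3)→cleaned(a3,d4) ✗  (p5,d5,a5)→cleaned(a5,d5) ✓  (p5,d6,a3)→cleaned(a3,d6) ✓
Counterexamples (restrictor triples failing the scope): 8.

8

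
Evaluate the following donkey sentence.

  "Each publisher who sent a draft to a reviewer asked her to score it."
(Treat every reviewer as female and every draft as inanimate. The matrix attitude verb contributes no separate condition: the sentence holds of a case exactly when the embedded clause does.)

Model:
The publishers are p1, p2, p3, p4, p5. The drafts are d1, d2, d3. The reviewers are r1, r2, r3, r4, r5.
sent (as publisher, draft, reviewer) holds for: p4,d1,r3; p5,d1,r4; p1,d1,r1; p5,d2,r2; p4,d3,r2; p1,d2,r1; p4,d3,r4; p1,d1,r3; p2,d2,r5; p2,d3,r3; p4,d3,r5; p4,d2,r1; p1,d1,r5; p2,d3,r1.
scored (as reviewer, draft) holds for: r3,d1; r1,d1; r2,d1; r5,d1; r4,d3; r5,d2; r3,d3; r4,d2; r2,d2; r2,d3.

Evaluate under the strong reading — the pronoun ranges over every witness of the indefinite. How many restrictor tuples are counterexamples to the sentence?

"her" takes "a reviewer" as antecedent and "it" takes "a draft"; both are donkey pronouns co-varying with the restrictor.
Strong reading: for every (p,d,r) with sent(p,d,r), scored(r,d).
Restrictor triples: (p1,d1,r1)→scored(r1,d1) ✓  (p1,d1,r3)→scored(r3,d1) ✓  (p1,d1,r5)→scored(r5,d1) ✓  (p1,d2,r1)→scored(r1,d2) ✗  (p2,d2,r5)→scored(r5,d2) ✓  (p2,d3,r1)→scored(r1,d3) ✗  (p2,d3,r3)→scored(r3,d3) ✓  (p4,d1,r3)→scored(r3,d1) ✓  (p4,d2,r1)→scored(r1,d2) ✗  (p4,d3,r2)→scored(r2,d3) ✓  (p4,d3,r4)→scored(r4,d3) ✓  (p4,d3,r5)→scored(r5,d3) ✗  (p5,d1,r4)→scored(r4,d1) ✗  (p5,d2,r2)→scored(r2,d2) ✓
Counterexamples (restrictor triples failing the scope): 5.

5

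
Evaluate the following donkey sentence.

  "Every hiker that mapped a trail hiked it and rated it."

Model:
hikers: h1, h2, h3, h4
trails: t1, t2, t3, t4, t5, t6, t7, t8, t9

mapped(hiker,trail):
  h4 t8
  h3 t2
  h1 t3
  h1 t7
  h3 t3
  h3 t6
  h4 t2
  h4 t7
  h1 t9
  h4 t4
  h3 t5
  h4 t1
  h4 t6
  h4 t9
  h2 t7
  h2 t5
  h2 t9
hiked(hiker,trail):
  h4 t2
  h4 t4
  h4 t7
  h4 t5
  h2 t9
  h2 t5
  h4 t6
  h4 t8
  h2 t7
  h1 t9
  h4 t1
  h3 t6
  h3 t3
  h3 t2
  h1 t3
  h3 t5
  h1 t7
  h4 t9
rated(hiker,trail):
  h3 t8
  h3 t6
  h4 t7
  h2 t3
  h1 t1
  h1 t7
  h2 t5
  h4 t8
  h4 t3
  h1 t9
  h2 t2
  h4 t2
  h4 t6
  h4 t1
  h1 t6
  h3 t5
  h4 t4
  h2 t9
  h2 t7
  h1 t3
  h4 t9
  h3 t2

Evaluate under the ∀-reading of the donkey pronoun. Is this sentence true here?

"it" takes "a trail" as antecedent — a donkey pronoun bound across the clause boundary.
Strong reading: for every (h,t) with mapped(h,t), hiked(h,t) ∧ rated(h,t).
Restrictor pairs: (h1,t3) ✓  (h1,t7) ✓  (h1,t9) ✓  (h2,t5) ✓  (h2,t7) ✓  (h2,t9) ✓  (h3,t2) ✓  (h3,t3) ✗  (h3,t5) ✓  (h3,t6) ✓  (h4,t1) ✓  (h4,t2) ✓  (h4,t4) ✓  (h4,t6) ✓  (h4,t7) ✓  (h4,t8) ✓  (h4,t9) ✓
Counterexample: (h3,t3) is in mapped but fails the scope.

False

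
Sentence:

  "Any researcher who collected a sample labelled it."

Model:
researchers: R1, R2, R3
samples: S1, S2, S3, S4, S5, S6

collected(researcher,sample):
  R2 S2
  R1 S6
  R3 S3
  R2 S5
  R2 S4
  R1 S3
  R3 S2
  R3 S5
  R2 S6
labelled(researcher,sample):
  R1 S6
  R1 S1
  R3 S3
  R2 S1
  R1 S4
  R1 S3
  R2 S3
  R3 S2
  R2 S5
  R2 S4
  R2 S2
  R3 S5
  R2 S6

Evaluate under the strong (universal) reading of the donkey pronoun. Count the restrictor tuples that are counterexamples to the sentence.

"it" takes "a sample" as antecedent — a donkey pronoun bound across the clause boundary.
Strong reading: for every (r,s) with collected(r,s), labelled(r,s).
Restrictor pairs: (R1,S3) ✓  (R1,S6) ✓  (R2,S2) ✓  (R2,S4) ✓  (R2,S5) ✓  (R2,S6) ✓  (R3,S2) ✓  (R3,S3) ✓  (R3,S5) ✓
Counterexamples (restrictor pairs failing the scope): 0.

0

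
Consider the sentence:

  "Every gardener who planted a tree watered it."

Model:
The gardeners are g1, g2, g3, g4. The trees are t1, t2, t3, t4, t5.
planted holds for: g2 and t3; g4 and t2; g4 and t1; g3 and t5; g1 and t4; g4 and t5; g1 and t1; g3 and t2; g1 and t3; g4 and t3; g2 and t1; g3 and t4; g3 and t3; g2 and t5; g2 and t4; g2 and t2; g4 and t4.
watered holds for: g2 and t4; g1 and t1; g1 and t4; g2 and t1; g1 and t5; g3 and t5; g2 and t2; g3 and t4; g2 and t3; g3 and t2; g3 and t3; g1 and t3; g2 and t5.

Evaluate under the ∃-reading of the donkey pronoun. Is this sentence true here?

"it" takes "a tree" as antecedent — a donkey pronoun bound across the clause boundary.
Weak reading: every gardener g with some planted-tree has at least one planted-tree t such that watered(g,t).
Per gardener: g1:✓  g2:✓  g3:✓  g4:✗
g4 has no witness among its planted-trees.

False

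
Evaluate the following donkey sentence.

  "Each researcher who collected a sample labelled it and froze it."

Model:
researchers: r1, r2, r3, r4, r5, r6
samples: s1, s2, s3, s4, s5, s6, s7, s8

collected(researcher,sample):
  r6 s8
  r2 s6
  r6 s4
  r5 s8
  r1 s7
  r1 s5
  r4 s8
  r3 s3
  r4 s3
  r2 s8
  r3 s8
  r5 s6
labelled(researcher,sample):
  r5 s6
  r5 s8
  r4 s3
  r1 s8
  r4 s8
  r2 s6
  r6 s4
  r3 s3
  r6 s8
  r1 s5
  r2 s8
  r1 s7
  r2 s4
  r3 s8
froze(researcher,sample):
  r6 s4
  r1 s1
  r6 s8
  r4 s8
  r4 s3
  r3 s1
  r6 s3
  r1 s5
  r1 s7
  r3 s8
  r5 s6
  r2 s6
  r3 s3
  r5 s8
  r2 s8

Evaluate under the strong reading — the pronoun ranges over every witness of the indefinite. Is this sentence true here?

True

"it" takes "a sample" as antecedent — a donkey pronoun bound across the clause boundary.
Strong reading: for every (r,s) with collected(r,s), labelled(r,s) ∧ froze(r,s).
Restrictor pairs: (r1,s5) ✓  (r1,s7) ✓  (r2,s6) ✓  (r2,s8) ✓  (r3,s3) ✓  (r3,s8) ✓  (r4,s3) ✓  (r4,s8) ✓  (r5,s6) ✓  (r5,s8) ✓  (r6,s4) ✓  (r6,s8) ✓
Every restrictor pair satisfies the scope.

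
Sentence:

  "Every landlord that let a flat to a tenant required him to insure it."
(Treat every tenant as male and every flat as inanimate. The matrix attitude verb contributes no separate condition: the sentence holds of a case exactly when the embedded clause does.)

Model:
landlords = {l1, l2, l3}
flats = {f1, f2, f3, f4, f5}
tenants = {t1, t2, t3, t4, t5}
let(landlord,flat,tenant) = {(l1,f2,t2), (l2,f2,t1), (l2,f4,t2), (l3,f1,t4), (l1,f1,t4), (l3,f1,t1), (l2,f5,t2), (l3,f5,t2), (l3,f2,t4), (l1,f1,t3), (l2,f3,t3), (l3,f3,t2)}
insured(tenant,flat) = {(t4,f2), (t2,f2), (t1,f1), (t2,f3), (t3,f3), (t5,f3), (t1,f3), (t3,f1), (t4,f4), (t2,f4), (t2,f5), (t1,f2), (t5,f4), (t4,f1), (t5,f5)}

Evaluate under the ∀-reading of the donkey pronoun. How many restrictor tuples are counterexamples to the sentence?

"him" takes "a tenant" as antecedent and "it" takes "a flat"; both are donkey pronouns co-varying with the restrictor.
Strong reading: for every (l,f,t) with let(l,f,t), insured(t,f).
Restrictor triples: (l1,f1,t3)→insured(t3,f1) ✓  (l1,f1,t4)→insured(t4,f1) ✓  (l1,f2,t2)→insured(t2,f2) ✓  (l2,f2,t1)→insured(t1,f2) ✓  (l2,f3,t3)→insured(t3,f3) ✓  (l2,f4,t2)→insured(t2,f4) ✓  (l2,f5,t2)→insured(t2,f5) ✓  (l3,f1,t1)→insured(t1,f1) ✓  (l3,f1,t4)→insured(t4,f1) ✓  (l3,f2,t4)→insured(t4,f2) ✓  (l3,f3,t2)→insured(t2,f3) ✓  (l3,f5,t2)→insured(t2,f5) ✓
Counterexamples (restrictor triples failing the scope): 0.

0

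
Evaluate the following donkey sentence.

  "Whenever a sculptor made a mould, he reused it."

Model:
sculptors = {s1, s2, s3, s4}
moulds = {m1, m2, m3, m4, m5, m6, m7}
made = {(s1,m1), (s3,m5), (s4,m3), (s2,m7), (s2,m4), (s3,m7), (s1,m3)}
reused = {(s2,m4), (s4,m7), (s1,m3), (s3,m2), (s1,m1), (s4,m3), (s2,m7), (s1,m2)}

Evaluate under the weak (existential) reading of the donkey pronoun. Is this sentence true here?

False

"it" takes "a mould" as antecedent — a donkey pronoun bound across the clause boundary.
Weak reading: every sculptor s with some made-mould has at least one made-mould m such that reused(s,m).
Per sculptor: s1:✓  s2:✓  s3:✗  s4:✓
s3 has no witness among its made-moulds.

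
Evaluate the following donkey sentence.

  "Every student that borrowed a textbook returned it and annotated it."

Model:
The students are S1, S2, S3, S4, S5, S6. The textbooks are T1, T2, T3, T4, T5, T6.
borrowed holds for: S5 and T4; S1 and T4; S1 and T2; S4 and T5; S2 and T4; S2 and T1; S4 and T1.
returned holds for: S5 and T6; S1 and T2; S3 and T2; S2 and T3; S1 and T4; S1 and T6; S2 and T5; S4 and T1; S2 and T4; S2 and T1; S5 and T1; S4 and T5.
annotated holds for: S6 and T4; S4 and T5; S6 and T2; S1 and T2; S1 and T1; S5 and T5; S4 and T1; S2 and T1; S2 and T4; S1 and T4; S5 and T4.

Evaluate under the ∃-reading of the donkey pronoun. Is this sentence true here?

"it" takes "a textbook" as antecedent — a donkey pronoun bound across the clause boundary.
Weak reading: every student s with some borrowed-textbook has at least one borrowed-textbook t such that returned(s,t) ∧ annotated(s,t).
Per student: S1:✓  S2:✓  S4:✓  S5:✗
S5 has no witness among its borrowed-textbooks.

False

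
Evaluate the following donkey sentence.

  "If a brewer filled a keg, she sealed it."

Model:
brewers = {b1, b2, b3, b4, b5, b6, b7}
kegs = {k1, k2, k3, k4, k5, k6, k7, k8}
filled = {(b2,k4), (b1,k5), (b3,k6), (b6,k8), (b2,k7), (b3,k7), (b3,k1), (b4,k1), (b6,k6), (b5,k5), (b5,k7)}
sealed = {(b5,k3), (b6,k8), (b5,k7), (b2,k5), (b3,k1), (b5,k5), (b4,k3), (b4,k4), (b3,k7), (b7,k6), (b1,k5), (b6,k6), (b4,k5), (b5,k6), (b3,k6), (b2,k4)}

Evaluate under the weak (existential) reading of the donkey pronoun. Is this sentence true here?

"it" takes "a keg" as antecedent — a donkey pronoun bound across the clause boundary.
Weak reading: every brewer b with some filled-keg has at least one filled-keg k such that sealed(b,k).
Per brewer: b1:✓  b2:✓  b3:✓  b4:✗  b5:✓  b6:✓
b4 has no witness among its filled-kegs.

False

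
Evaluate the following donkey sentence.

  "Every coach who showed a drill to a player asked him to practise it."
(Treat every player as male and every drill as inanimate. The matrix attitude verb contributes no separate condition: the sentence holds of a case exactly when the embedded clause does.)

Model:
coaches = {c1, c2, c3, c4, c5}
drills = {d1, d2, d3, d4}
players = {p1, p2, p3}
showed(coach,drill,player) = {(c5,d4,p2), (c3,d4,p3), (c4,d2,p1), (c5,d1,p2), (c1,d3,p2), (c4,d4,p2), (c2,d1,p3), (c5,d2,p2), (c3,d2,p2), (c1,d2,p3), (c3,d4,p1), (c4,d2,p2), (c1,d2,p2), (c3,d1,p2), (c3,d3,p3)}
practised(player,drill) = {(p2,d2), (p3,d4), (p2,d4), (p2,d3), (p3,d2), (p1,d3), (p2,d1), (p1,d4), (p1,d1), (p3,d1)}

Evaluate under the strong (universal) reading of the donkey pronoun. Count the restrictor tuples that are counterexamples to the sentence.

2

"him" takes "a player" as antecedent and "it" takes "a drill"; both are donkey pronouns co-varying with the restrictor.
Strong reading: for every (c,d,p) with showed(c,d,p), practised(p,d).
Restrictor triples: (c1,d2,p2)→practised(p2,d2) ✓  (c1,d2,p3)→practised(p3,d2) ✓  (c1,d3,p2)→practised(p2,d3) ✓  (c2,d1,p3)→practised(p3,d1) ✓  (c3,d1,p2)→practised(p2,d1) ✓  (c3,d2,p2)→practised(p2,d2) ✓  (c3,d3,p3)→practised(p3,d3) ✗  (c3,d4,p1)→practised(p1,d4) ✓  (c3,d4,p3)→practised(p3,d4) ✓  (c4,d2,p1)→practised(p1,d2) ✗  (c4,d2,p2)→practised(p2,d2) ✓  (c4,d4,p2)→practised(p2,d4) ✓  (c5,d1,p2)→practised(p2,d1) ✓  (c5,d2,p2)→practised(p2,d2) ✓  (c5,d4,p2)→practised(p2,d4) ✓
Counterexamples (restrictor triples failing the scope): 2.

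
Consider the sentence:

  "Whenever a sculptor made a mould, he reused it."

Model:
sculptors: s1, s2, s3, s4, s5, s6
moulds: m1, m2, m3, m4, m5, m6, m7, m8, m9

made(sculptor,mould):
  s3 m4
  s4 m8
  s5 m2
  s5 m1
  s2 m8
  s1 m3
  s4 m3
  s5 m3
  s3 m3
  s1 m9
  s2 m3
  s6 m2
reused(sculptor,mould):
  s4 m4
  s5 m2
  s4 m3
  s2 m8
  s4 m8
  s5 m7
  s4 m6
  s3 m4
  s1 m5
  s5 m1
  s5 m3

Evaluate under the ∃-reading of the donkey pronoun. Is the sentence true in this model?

"it" takes "a mould" as antecedent — a donkey pronoun bound across the clause boundary.
Weak reading: every sculptor s with some made-mould has at least one made-mould m such that reused(s,m).
Per sculptor: s1:✗  s2:✓  s3:✓  s4:✓  s5:✓  s6:✗
s1 has no witness among its made-moulds.

False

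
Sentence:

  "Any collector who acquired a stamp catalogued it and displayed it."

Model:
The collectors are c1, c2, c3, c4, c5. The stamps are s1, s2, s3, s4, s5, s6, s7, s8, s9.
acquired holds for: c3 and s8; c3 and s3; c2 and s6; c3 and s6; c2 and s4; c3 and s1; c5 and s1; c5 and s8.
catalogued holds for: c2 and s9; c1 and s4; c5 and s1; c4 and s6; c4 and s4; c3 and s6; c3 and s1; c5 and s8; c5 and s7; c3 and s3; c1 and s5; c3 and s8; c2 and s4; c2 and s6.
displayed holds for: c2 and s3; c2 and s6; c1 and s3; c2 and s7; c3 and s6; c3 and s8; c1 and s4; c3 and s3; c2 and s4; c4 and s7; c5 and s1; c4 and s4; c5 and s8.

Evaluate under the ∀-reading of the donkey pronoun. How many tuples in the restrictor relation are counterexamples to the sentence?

"it" takes "a stamp" as antecedent — a donkey pronoun bound across the clause boundary.
Strong reading: for every (c,s) with acquired(c,s), catalogued(c,s) ∧ displayed(c,s).
Restrictor pairs: (c2,s4) ✓  (c2,s6) ✓  (c3,s1) ✗  (c3,s3) ✓  (c3,s6) ✓  (c3,s8) ✓  (c5,s1) ✓  (c5,s8) ✓
Counterexamples (restrictor pairs failing the scope): 1.

1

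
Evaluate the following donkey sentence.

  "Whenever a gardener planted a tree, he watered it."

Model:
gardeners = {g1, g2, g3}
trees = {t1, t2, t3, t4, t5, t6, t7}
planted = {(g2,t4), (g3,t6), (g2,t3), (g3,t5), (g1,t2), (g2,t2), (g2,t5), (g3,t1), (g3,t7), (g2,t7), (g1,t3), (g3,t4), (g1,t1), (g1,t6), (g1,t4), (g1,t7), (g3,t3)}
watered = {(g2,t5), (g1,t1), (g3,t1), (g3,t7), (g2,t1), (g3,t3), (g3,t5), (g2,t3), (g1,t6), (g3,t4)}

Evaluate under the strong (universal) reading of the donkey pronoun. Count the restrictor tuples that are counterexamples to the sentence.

8

"it" takes "a tree" as antecedent — a donkey pronoun bound across the clause boundary.
Strong reading: for every (g,t) with planted(g,t), watered(g,t).
Restrictor pairs: (g1,t1) ✓  (g1,t2) ✗  (g1,t3) ✗  (g1,t4) ✗  (g1,t6) ✓  (g1,t7) ✗  (g2,t2) ✗  (g2,t3) ✓  (g2,t4) ✗  (g2,t5) ✓  (g2,t7) ✗  (g3,t1) ✓  (g3,t3) ✓  (g3,t4) ✓  (g3,t5) ✓  (g3,t6) ✗  (g3,t7) ✓
Counterexamples (restrictor pairs failing the scope): 8.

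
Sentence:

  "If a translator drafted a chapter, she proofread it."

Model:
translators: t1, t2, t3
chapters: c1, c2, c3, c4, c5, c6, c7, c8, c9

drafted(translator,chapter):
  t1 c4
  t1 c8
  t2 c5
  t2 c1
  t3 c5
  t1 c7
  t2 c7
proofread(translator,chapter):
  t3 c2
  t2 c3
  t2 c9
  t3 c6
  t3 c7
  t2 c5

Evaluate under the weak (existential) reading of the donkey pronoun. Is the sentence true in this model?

False

"it" takes "a chapter" as antecedent — a donkey pronoun bound across the clause boundary.
Weak reading: every translator t with some drafted-chapter has at least one drafted-chapter c such that proofread(t,c).
Per translator: t1:✗  t2:✓  t3:✗
t1 has no witness among its drafted-chapters.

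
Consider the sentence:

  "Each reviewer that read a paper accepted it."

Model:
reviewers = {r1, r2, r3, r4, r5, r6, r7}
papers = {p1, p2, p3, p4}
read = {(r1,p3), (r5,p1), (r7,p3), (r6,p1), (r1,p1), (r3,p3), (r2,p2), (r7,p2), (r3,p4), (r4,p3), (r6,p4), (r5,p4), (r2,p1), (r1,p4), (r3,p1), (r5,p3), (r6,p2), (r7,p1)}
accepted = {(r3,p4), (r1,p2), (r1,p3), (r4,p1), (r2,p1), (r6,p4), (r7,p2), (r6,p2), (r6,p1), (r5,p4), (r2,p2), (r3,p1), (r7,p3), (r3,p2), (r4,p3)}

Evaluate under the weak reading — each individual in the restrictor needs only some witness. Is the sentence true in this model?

True

"it" takes "a paper" as antecedent — a donkey pronoun bound across the clause boundary.
Weak reading: every reviewer r with some read-paper has at least one read-paper p such that accepted(r,p).
Per reviewer: r1:✓  r2:✓  r3:✓  r4:✓  r5:✓  r6:✓  r7:✓
Every reviewer in the restrictor has a witness.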